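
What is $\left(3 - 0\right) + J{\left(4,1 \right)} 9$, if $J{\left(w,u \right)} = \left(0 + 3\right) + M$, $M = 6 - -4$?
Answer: $120$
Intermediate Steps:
$M = 10$ ($M = 6 + 4 = 10$)
$J{\left(w,u \right)} = 13$ ($J{\left(w,u \right)} = \left(0 + 3\right) + 10 = 3 + 10 = 13$)
$\left(3 - 0\right) + J{\left(4,1 \right)} 9 = \left(3 - 0\right) + 13 \cdot 9 = \left(3 + 0\right) + 117 = 3 + 117 = 120$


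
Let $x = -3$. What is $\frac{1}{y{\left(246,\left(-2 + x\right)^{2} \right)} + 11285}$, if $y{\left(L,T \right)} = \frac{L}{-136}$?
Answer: $\frac{68}{767257} \approx 8.8627 \cdot 10^{-5}$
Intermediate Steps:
$y{\left(L,T \right)} = - \frac{L}{136}$ ($y{\left(L,T \right)} = L \left(- \frac{1}{136}\right) = - \frac{L}{136}$)
$\frac{1}{y{\left(246,\left(-2 + x\right)^{2} \right)} + 11285} = \frac{1}{\left(- \frac{1}{136}\right) 246 + 11285} = \frac{1}{- \frac{123}{68} + 11285} = \frac{1}{\frac{767257}{68}} = \frac{68}{767257}$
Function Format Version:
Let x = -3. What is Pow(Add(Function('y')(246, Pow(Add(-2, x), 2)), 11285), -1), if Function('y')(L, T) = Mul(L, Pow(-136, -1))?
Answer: Rational(68, 767257) ≈ 8.8627e-5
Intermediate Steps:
Function('y')(L, T) = Mul(Rational(-1, 136), L) (Function('y')(L, T) = Mul(L, Rational(-1, 136)) = Mul(Rational(-1, 136), L))
Pow(Add(Function('y')(246, Pow(Add(-2, x), 2)), 11285), -1) = Pow(Add(Mul(Rational(-1, 136), 246), 11285), -1) = Pow(Add(Rational(-123, 68), 11285), -1) = Pow(Rational(767257, 68), -1) = Rational(68, 767257)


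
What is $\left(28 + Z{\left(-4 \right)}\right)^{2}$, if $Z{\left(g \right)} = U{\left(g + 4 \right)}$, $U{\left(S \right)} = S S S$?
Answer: $784$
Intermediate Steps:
$U{\left(S \right)} = S^{3}$ ($U{\left(S \right)} = S^{2} S = S^{3}$)
$Z{\left(g \right)} = \left(4 + g\right)^{3}$ ($Z{\left(g \right)} = \left(g + 4\right)^{3} = \left(4 + g\right)^{3}$)
$\left(28 + Z{\left(-4 \right)}\right)^{2} = \left(28 + \left(4 - 4\right)^{3}\right)^{2} = \left(28 + 0^{3}\right)^{2} = \left(28 + 0\right)^{2} = 28^{2} = 784$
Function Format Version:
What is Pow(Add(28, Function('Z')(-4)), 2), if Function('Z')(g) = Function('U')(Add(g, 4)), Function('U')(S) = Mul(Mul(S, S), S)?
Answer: 784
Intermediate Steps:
Function('U')(S) = Pow(S, 3) (Function('U')(S) = Mul(Pow(S, 2), S) = Pow(S, 3))
Function('Z')(g) = Pow(Add(4, g), 3) (Function('Z')(g) = Pow(Add(g, 4), 3) = Pow(Add(4, g), 3))
Pow(Add(28, Function('Z')(-4)), 2) = Pow(Add(28, Pow(Add(4, -4), 3)), 2) = Pow(Add(28, Pow(0, 3)), 2) = Pow(Add(28, 0), 2) = Pow(28, 2) = 784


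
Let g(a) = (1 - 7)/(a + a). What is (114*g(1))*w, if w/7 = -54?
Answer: 129276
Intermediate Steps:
w = -378 (w = 7*(-54) = -378)
g(a) = -3/a (g(a) = -6*1/(2*a) = -3/a)
(114*g(1))*w = (114*(-3/1))*(-378) = (114*(-3*1))*(-378) = (114*(-3))*(-378) = -342*(-378) = 129276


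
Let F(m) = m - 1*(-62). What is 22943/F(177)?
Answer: 22943/239 ≈ 95.996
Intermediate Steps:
F(m) = 62 + m (F(m) = m + 62 = 62 + m)
22943/F(177) = 22943/(62 + 177) = 22943/239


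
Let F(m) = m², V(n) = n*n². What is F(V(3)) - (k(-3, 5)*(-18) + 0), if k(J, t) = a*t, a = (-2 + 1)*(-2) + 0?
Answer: 909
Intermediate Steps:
V(n) = n³
a = 2 (a = -1*(-2) + 0 = 2 + 0 = 2)
k(J, t) = 2*t
F(V(3)) - (k(-3, 5)*(-18) + 0) = (3³)² - ((2*5)*(-18) + 0) = 27² - (10*(-18) + 0) = 729 - (-180 + 0) = 729 - 1*(-180) = 729 + 180 = 909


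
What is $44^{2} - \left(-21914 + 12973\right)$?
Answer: $10877$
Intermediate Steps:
$44^{2} - \left(-21914 + 12973\right) = 1936 - -8941 = 1936 + 8941 = 10877$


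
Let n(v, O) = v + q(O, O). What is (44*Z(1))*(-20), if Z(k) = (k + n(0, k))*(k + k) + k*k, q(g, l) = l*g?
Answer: -4400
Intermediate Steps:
q(g, l) = g*l
n(v, O) = v + O² (n(v, O) = v + O*O = v + O²)
Z(k) = k² + 2*k*(k + k²) (Z(k) = (k + (0 + k²))*(k + k) + k*k = (k + k²)*(2*k) + k² = 2*k*(k + k²) + k² = k² + 2*k*(k + k²))
(44*Z(1))*(-20) = (44*(1²*(3 + 2*1)))*(-20) = (44*(1*(3 + 2)))*(-20) = (44*(1*5))*(-20) = (44*5)*(-20) = 220*(-20) = -4400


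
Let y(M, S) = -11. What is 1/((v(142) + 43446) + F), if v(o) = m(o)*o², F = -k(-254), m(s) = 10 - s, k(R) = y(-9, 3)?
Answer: -1/2618191 ≈ -3.8194e-7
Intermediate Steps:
k(R) = -11
F = 11 (F = -1*(-11) = 11)
v(o) = o²*(10 - o) (v(o) = (10 - o)*o² = o²*(10 - o))
1/((v(142) + 43446) + F) = 1/((142²*(10 - 1*142) + 43446) + 11) = 1/((20164*(10 - 142) + 43446) + 11) = 1/((20164*(-132) + 43446) + 11) = 1/((-2661648 + 43446) + 11) = 1/(-2618202 + 11) = 1/(-2618191) = -1/2618191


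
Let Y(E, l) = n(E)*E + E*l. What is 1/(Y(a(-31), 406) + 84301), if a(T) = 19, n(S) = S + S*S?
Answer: 1/99235 ≈ 1.0077e-5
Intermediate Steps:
n(S) = S + S²
Y(E, l) = E*l + E²*(1 + E) (Y(E, l) = (E*(1 + E))*E + E*l = E²*(1 + E) + E*l = E*l + E²*(1 + E))
1/(Y(a(-31), 406) + 84301) = 1/(19*(406 + 19*(1 + 19)) + 84301) = 1/(19*(406 + 19*20) + 84301) = 1/(19*(406 + 380) + 84301) = 1/(19*786 + 84301) = 1/(14934 + 84301) = 1/99235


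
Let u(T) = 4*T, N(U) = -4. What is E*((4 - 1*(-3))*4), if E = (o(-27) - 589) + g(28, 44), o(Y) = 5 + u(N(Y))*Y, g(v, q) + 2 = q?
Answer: -3080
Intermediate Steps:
g(v, q) = -2 + q
o(Y) = 5 - 16*Y (o(Y) = 5 + (4*(-4))*Y = 5 - 16*Y)
E = -110 (E = ((5 - 16*(-27)) - 589) + (-2 + 44) = ((5 + 432) - 589) + 42 = (437 - 589) + 42 = -152 + 42 = -110)
E*((4 - 1*(-3))*4) = -110*(4 - 1*(-3))*4 = -110*(4 + 3)*4 = -770*4 = -110*28 = -3080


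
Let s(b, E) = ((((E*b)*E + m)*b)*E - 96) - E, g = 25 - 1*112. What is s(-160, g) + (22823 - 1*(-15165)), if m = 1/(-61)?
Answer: -1028315982001/61 ≈ -1.6858e+10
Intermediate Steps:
g = -87 (g = 25 - 112 = -87)
m = -1/61 ≈ -0.016393
s(b, E) = -96 - E + E*b*(-1/61 + b*E²) (s(b, E) = ((((E*b)*E - 1/61)*b)*E - 96) - E = (((b*E² - 1/61)*b)*E - 96) - E = (((-1/61 + b*E²)*b)*E - 96) - E = ((b*(-1/61 + b*E²))*E - 96) - E = (E*b*(-1/61 + b*E²) - 96) - E = (-96 + E*b*(-1/61 + b*E²)) - E = -96 - E + E*b*(-1/61 + b*E²))
s(-160, g) + (22823 - 1*(-15165)) = (-96 - 1*(-87) + (-87)³*(-160)² - 1/61*(-87)*(-160)) + (22823 - 1*(-15165)) = (-96 + 87 - 658503*25600 - 13920/61) + (22823 + 15165) = (-96 + 87 - 16857676800 - 13920/61) + 37988 = -1028318299269/61 + 37988 = -1028315982001/61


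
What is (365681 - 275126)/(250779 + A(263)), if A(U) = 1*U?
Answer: 90555/251042 ≈ 0.36072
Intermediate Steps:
A(U) = U
(365681 - 275126)/(250779 + A(263)) = (365681 - 275126)/(250779 + 263) = 90555/251042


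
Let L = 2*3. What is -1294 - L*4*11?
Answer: -1558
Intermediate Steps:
L = 6
-1294 - L*4*11 = -1294 - 6*4*11 = -1294 - 24*11 = -1294 - 1*264 = -1294 - 264 = -1558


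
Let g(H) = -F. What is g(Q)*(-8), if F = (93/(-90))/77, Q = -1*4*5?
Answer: -124/1155 ≈ -0.10736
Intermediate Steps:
Q = -20 (Q = -4*5 = -20)
F = -31/2310 (F = (93*(-1/90))*(1/77) = -31/30*1/77 = -31/2310 ≈ -0.013420)
g(H) = 31/2310 (g(H) = -1*(-31/2310) = 31/2310)
g(Q)*(-8) = (31/2310)*(-8) = -124/1155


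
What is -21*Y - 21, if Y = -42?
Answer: 861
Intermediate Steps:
-21*Y - 21 = -21*(-42) - 21 = 882 - 21 = 861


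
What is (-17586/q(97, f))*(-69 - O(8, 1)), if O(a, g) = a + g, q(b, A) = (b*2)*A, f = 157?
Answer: 685854/15229 ≈ 45.036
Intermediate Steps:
q(b, A) = 2*A*b (q(b, A) = (2*b)*A = 2*A*b)
(-17586/q(97, f))*(-69 - O(8, 1)) = (-17586/(2*157*97))*(-69 - (8 + 1)) = (-17586/30458)*(-69 - 1*9) = (-17586*1/30458)*(-69 - 9) = -8793/15229*(-78) = 685854/15229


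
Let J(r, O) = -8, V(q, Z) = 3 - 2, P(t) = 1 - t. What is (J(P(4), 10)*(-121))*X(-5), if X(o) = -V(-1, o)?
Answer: -968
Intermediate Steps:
V(q, Z) = 1
X(o) = -1 (X(o) = -1*1 = -1)
(J(P(4), 10)*(-121))*X(-5) = -8*(-121)*(-1) = 968*(-1) = -968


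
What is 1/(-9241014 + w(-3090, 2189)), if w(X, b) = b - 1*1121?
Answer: -1/9239946 ≈ -1.0823e-7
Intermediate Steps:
w(X, b) = -1121 + b (w(X, b) = b - 1121 = -1121 + b)
1/(-9241014 + w(-3090, 2189)) = 1/(-9241014 + (-1121 + 2189)) = 1/(-9241014 + 1068) = 1/(-9239946) = -1/9239946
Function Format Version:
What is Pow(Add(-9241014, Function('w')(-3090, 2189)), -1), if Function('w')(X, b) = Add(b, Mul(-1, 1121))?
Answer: Rational(-1, 9239946) ≈ -1.0823e-7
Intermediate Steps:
Function('w')(X, b) = Add(-1121, b) (Function('w')(X, b) = Add(b, -1121) = Add(-1121, b))
Pow(Add(-9241014, Function('w')(-3090, 2189)), -1) = Pow(Add(-9241014, Add(-1121, 2189)), -1) = Pow(Add(-9241014, 1068), -1) = Pow(-9239946, -1) = Rational(-1, 9239946)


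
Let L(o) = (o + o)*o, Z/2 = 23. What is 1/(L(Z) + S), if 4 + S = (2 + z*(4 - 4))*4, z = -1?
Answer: 1/4236 ≈ 0.00023607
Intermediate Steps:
S = 4 (S = -4 + (2 - (4 - 4))*4 = -4 + (2 - 1*0)*4 = -4 + (2 + 0)*4 = -4 + 2*4 = -4 + 8 = 4)
Z = 46 (Z = 2*23 = 46)
L(o) = 2*o² (L(o) = (2*o)*o = 2*o²)
1/(L(Z) + S) = 1/(2*46² + 4) = 1/(2*2116 + 4) = 1/(4232 + 4) = 1/4236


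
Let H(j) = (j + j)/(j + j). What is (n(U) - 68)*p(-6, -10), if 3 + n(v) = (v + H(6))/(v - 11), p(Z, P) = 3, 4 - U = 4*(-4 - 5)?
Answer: -6054/29 ≈ -208.76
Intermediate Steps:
U = 40 (U = 4 - 4*(-4 - 5) = 4 - 4*(-9) = 4 - 1*(-36) = 4 + 36 = 40)
H(j) = 1 (H(j) = (2*j)/((2*j)) = (2*j)*(1/(2*j)) = 1)
n(v) = -3 + (1 + v)/(-11 + v) (n(v) = -3 + (v + 1)/(v - 11) = -3 + (1 + v)/(-11 + v))
(n(U) - 68)*p(-6, -10) = (2*(17 - 1*40)/(-11 + 40) - 68)*3 = (2*(17 - 40)/29 - 68)*3 = (2*(1/29)*(-23) - 68)*3 = (-46/29 - 68)*3 = -2018/29*3 = -6054/29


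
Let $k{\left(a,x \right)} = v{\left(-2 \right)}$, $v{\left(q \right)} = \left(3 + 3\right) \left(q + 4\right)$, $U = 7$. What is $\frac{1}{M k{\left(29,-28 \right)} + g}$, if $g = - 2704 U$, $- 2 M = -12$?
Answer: $- \frac{1}{18856} \approx -5.3034 \cdot 10^{-5}$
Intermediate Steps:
$M = 6$ ($M = \left(- \frac{1}{2}\right) \left(-12\right) = 6$)
$v{\left(q \right)} = 24 + 6 q$ ($v{\left(q \right)} = 6 \left(4 + q\right) = 24 + 6 q$)
$k{\left(a,x \right)} = 12$ ($k{\left(a,x \right)} = 24 + 6 \left(-2\right) = 24 - 12 = 12$)
$g = -18928$ ($g = \left(-2704\right) 7 = -18928$)
$\frac{1}{M k{\left(29,-28 \right)} + g} = \frac{1}{6 \cdot 12 - 18928} = \frac{1}{72 - 18928} = \frac{1}{-18856} = - \frac{1}{18856}$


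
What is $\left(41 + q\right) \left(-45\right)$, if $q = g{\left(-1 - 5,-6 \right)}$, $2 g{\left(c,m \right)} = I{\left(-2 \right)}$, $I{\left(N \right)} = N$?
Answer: $-1800$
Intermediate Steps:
$g{\left(c,m \right)} = -1$ ($g{\left(c,m \right)} = \frac{1}{2} \left(-2\right) = -1$)
$q = -1$
$\left(41 + q\right) \left(-45\right) = \left(41 - 1\right) \left(-45\right) = 40 \left(-45\right) = -1800$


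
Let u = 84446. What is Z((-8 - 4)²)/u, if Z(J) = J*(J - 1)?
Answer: 10296/42223 ≈ 0.24385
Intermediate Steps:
Z(J) = J*(-1 + J)
Z((-8 - 4)²)/u = ((-8 - 4)²*(-1 + (-8 - 4)²))/84446 = ((-12)²*(-1 + (-12)²))*(1/84446) = (144*(-1 + 144))*(1/84446) = (144*143)*(1/84446) = 20592*(1/84446) = 10296/42223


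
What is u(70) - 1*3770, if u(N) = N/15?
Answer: -11296/3 ≈ -3765.3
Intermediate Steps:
u(N) = N/15 (u(N) = N*(1/15) = N/15)
u(70) - 1*3770 = (1/15)*70 - 1*3770 = 14/3 - 3770 = -11296/3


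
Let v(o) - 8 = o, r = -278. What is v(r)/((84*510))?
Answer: -3/476 ≈ -0.0063025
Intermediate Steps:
v(o) = 8 + o
v(r)/((84*510)) = (8 - 278)/((84*510)) = -270/42840 = -270*1/42840 = -3/476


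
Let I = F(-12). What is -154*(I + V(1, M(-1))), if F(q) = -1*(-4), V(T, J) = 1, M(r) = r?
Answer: -770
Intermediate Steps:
F(q) = 4
I = 4
-154*(I + V(1, M(-1))) = -154*(4 + 1) = -154*5 = -770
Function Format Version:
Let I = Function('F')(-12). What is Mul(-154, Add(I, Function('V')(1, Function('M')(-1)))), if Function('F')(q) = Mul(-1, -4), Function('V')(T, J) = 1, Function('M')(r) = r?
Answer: -770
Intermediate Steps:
Function('F')(q) = 4
I = 4
Mul(-154, Add(I, Function('V')(1, Function('M')(-1)))) = Mul(-154, Add(4, 1)) = Mul(-154, 5) = -770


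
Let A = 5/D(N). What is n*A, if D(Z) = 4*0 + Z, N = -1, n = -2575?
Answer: 12875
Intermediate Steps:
D(Z) = Z (D(Z) = 0 + Z = Z)
A = -5 (A = 5/(-1) = 5*(-1) = -5)
n*A = -2575*(-5) = 12875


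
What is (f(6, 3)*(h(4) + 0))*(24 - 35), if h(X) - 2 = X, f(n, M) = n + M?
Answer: -594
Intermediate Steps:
f(n, M) = M + n
h(X) = 2 + X
(f(6, 3)*(h(4) + 0))*(24 - 35) = ((3 + 6)*((2 + 4) + 0))*(24 - 35) = (9*(6 + 0))*(-11) = (9*6)*(-11) = 54*(-11) = -594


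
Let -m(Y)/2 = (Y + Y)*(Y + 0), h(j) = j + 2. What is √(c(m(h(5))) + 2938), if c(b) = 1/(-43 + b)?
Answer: √167821259/239 ≈ 54.203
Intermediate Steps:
h(j) = 2 + j
m(Y) = -4*Y² (m(Y) = -2*(Y + Y)*(Y + 0) = -2*2*Y*Y = -4*Y²)
√(c(m(h(5))) + 2938) = √(1/(-43 - 4*(2 + 5)²) + 2938) = √(1/(-43 - 4*7²) + 2938) = √(1/(-43 - 4*49) + 2938) = √(1/(-43 - 196) + 2938) = √(1/(-239) + 2938) = √(-1/239 + 2938) = √(702181/239) = √167821259/239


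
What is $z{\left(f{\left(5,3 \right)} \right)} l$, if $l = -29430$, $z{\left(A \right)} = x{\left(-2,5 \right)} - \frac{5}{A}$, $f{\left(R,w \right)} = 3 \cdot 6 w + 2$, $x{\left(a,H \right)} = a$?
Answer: $\frac{1721655}{28} \approx 61488.0$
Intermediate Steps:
$f{\left(R,w \right)} = 2 + 18 w$ ($f{\left(R,w \right)} = 18 w + 2 = 2 + 18 w$)
$z{\left(A \right)} = -2 - \frac{5}{A}$
$z{\left(f{\left(5,3 \right)} \right)} l = \left(-2 - \frac{5}{2 + 18 \cdot 3}\right) \left(-29430\right) = \left(-2 - \frac{5}{2 + 54}\right) \left(-29430\right) = \left(-2 - \frac{5}{56}\right) \left(-29430\right) = \left(- \frac{117}{56}\right) \left(-29430\right) = \frac{1721655}{28}$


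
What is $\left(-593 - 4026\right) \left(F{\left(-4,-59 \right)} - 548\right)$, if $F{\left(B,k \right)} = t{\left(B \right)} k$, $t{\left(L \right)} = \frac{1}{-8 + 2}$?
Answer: $\frac{14914751}{6} \approx 2.4858 \cdot 10^{6}$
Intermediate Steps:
$t{\left(L \right)} = - \frac{1}{6}$ ($t{\left(L \right)} = \frac{1}{-6} = - \frac{1}{6}$)
$F{\left(B,k \right)} = - \frac{k}{6}$
$\left(-593 - 4026\right) \left(F{\left(-4,-59 \right)} - 548\right) = \left(-593 - 4026\right) \left(\left(- \frac{1}{6}\right) \left(-59\right) - 548\right) = - 4619 \left(\frac{59}{6} - 548\right) = \left(-4619\right) \left(- \frac{3229}{6}\right) = \frac{14914751}{6}$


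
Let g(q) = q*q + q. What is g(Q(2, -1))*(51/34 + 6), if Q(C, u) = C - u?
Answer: 90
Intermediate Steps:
g(q) = q + q² (g(q) = q² + q = q + q²)
g(Q(2, -1))*(51/34 + 6) = ((2 - 1*(-1))*(1 + (2 - 1*(-1))))*(51/34 + 6) = ((2 + 1)*(1 + (2 + 1)))*(51*(1/34) + 6) = (3*(1 + 3))*(3/2 + 6) = (3*4)*(15/2) = 12*(15/2) = 90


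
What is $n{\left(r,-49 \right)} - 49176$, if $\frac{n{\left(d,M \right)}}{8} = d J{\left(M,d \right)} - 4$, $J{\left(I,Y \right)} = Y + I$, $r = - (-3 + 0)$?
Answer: $-50312$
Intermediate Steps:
$r = 3$ ($r = \left(-1\right) \left(-3\right) = 3$)
$J{\left(I,Y \right)} = I + Y$
$n{\left(d,M \right)} = -32 + 8 d \left(M + d\right)$ ($n{\left(d,M \right)} = 8 \left(d \left(M + d\right) - 4\right) = 8 \left(-4 + d \left(M + d\right)\right) = -32 + 8 d \left(M + d\right)$)
$n{\left(r,-49 \right)} - 49176 = \left(-32 + 8 \cdot 3 \left(-49 + 3\right)\right) - 49176 = \left(-32 + 8 \cdot 3 \left(-46\right)\right) - 49176 = \left(-32 - 1104\right) - 49176 = -1136 - 49176 = -50312$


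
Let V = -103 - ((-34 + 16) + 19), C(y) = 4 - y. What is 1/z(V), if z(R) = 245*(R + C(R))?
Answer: 1/980 ≈ 0.0010204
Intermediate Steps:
V = -104 (V = -103 - (-18 + 19) = -103 - 1*1 = -103 - 1 = -104)
z(R) = 980 (z(R) = 245*(R + (4 - R)) = 245*4 = 980)
1/z(V) = 1/980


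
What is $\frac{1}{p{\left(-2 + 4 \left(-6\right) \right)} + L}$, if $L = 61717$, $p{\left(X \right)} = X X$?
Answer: $\frac{1}{62393} \approx 1.6027 \cdot 10^{-5}$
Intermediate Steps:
$p{\left(X \right)} = X^{2}$
$\frac{1}{p{\left(-2 + 4 \left(-6\right) \right)} + L} = \frac{1}{\left(-2 + 4 \left(-6\right)\right)^{2} + 61717} = \frac{1}{\left(-2 - 24\right)^{2} + 61717} = \frac{1}{\left(-26\right)^{2} + 61717} = \frac{1}{676 + 61717} = \frac{1}{62393}$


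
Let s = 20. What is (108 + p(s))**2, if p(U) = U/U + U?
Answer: 16641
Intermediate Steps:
p(U) = 1 + U
(108 + p(s))**2 = (108 + (1 + 20))**2 = (108 + 21)**2 = 129**2 = 16641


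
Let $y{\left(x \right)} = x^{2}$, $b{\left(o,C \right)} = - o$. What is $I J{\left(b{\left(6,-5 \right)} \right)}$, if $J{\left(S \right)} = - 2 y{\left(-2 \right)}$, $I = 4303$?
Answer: $-34424$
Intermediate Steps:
$J{\left(S \right)} = -8$ ($J{\left(S \right)} = - 2 \left(-2\right)^{2} = \left(-2\right) 4 = -8$)
$I J{\left(b{\left(6,-5 \right)} \right)} = 4303 \left(-8\right) = -34424$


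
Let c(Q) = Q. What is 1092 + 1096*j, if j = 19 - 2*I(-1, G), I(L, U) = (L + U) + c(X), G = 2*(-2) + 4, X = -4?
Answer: 32876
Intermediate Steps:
G = 0 (G = -4 + 4 = 0)
I(L, U) = -4 + L + U (I(L, U) = (L + U) - 4 = -4 + L + U)
j = 29 (j = 19 - 2*(-4 - 1 + 0) = 19 - 2*(-5) = 19 + 10 = 29)
1092 + 1096*j = 1092 + 1096*29 = 1092 + 31784 = 32876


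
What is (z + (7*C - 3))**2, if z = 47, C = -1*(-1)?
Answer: 2601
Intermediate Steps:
C = 1
(z + (7*C - 3))**2 = (47 + (7*1 - 3))**2 = (47 + (7 - 3))**2 = (47 + 4)**2 = 51**2 = 2601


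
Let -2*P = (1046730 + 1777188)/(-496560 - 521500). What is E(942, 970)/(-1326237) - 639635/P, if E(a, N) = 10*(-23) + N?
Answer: -95958671095441040/208065807587 ≈ -4.6119e+5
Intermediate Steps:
E(a, N) = -230 + N
P = 1411959/1018060 (P = -(1046730 + 1777188)/(2*(-496560 - 521500)) = -1411959/(-1018060) = -1411959*(-1)/1018060 = -½*(-1411959/509030) = 1411959/1018060 ≈ 1.3869)
E(942, 970)/(-1326237) - 639635/P = (-230 + 970)/(-1326237) - 639635/1411959/1018060 = 740*(-1/1326237) - 639635*1018060/1411959 = -740/1326237 - 651186808100/1411959 = -95958671095441040/208065807587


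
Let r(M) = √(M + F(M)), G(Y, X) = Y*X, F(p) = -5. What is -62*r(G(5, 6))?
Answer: -310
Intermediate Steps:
G(Y, X) = X*Y
r(M) = √(-5 + M) (r(M) = √(M - 5) = √(-5 + M))
-62*r(G(5, 6)) = -62*√(-5 + 6*5) = -62*√(-5 + 30) = -62*√25 = -62*5 = -310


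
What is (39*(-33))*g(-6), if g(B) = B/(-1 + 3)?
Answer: 3861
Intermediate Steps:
g(B) = B/2
(39*(-33))*g(-6) = (39*(-33))*((½)*(-6)) = -1287*(-3) = 3861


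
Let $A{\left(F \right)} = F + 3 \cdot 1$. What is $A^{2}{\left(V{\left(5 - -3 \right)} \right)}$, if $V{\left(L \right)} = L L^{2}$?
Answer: $265225$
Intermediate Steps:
$V{\left(L \right)} = L^{3}$
$A{\left(F \right)} = 3 + F$ ($A{\left(F \right)} = F + 3 = 3 + F$)
$A^{2}{\left(V{\left(5 - -3 \right)} \right)} = \left(3 + \left(5 - -3\right)^{3}\right)^{2} = \left(3 + \left(5 + 3\right)^{3}\right)^{2} = \left(3 + 8^{3}\right)^{2} = \left(3 + 512\right)^{2} = 515^{2} = 265225$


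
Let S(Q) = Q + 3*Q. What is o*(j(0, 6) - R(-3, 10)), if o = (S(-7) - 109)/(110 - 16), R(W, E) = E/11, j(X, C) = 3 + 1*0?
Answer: -3151/1034 ≈ -3.0474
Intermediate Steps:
j(X, C) = 3 (j(X, C) = 3 + 0 = 3)
S(Q) = 4*Q
R(W, E) = E/11 (R(W, E) = E*(1/11) = E/11)
o = -137/94 (o = (4*(-7) - 109)/(110 - 16) = (-28 - 109)/94 = -137*1/94 = -137/94 ≈ -1.4574)
o*(j(0, 6) - R(-3, 10)) = -137*(3 - 10/11)/94 = -137/94*23/11 = -3151/1034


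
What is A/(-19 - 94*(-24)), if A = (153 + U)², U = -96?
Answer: 3249/2237 ≈ 1.4524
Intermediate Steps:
A = 3249 (A = (153 - 96)² = 57² = 3249)
A/(-19 - 94*(-24)) = 3249/(-19 - 94*(-24)) = 3249/(-19 + 2256) = 3249/2237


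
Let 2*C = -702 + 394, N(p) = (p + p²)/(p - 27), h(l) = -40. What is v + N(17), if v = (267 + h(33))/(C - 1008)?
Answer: -178921/5810 ≈ -30.795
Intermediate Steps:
N(p) = (p + p²)/(-27 + p)
C = -154 (C = (-702 + 394)/2 = (½)*(-308) = -154)
v = -227/1162 (v = (267 - 40)/(-154 - 1008) = 227/(-1162) = 227*(-1/1162) = -227/1162 ≈ -0.19535)
v + N(17) = -227/1162 + 17*(1 + 17)/(-27 + 17) = -227/1162 + 17*18/(-10) = -227/1162 + 17*(-⅒)*18 = -227/1162 - 153/5 = -178921/5810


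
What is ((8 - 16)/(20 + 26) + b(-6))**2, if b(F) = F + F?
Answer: 78400/529 ≈ 148.20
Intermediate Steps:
b(F) = 2*F
((8 - 16)/(20 + 26) + b(-6))**2 = ((8 - 16)/(20 + 26) + 2*(-6))**2 = (-8/46 - 12)**2 = (-8*1/46 - 12)**2 = (-4/23 - 12)**2 = (-280/23)**2 = 78400/529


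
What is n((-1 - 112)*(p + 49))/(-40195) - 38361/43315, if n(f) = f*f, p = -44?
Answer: -3073830254/348209285 ≈ -8.8275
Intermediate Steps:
n(f) = f**2
n((-1 - 112)*(p + 49))/(-40195) - 38361/43315 = ((-1 - 112)*(-44 + 49))**2/(-40195) - 38361/43315 = (-113*5)**2*(-1/40195) - 38361*1/43315 = (-565)**2*(-1/40195) - 38361/43315 = 319225*(-1/40195) - 38361/43315 = -63845/8039 - 38361/43315 = -3073830254/348209285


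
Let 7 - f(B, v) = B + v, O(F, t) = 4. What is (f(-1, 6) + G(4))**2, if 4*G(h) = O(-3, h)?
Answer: 9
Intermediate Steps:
f(B, v) = 7 - B - v (f(B, v) = 7 - (B + v) = 7 + (-B - v) = 7 - B - v)
G(h) = 1 (G(h) = (1/4)*4 = 1)
(f(-1, 6) + G(4))**2 = ((7 - 1*(-1) - 1*6) + 1)**2 = ((7 + 1 - 6) + 1)**2 = (2 + 1)**2 = 3**2 = 9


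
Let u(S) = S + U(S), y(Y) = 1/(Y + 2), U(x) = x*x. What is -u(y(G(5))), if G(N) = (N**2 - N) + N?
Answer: -28/729 ≈ -0.038409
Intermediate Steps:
G(N) = N**2
U(x) = x**2
y(Y) = 1/(2 + Y)
u(S) = S + S**2
-u(y(G(5))) = -(1 + 1/(2 + 5**2))/(2 + 5**2) = -(1 + 1/(2 + 25))/(2 + 25) = -(1 + 1/27)/27 = -28/(27*27) = -1*28/729 = -28/729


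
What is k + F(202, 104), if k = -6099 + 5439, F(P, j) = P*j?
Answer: 20348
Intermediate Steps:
k = -660
k + F(202, 104) = -660 + 202*104 = -660 + 21008 = 20348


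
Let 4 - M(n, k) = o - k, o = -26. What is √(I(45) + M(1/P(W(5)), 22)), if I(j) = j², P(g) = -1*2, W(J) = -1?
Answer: √2077 ≈ 45.574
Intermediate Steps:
P(g) = -2
M(n, k) = 30 + k (M(n, k) = 4 - (-26 - k) = 4 + (26 + k) = 30 + k)
√(I(45) + M(1/P(W(5)), 22)) = √(45² + (30 + 22)) = √(2025 + 52) = √2077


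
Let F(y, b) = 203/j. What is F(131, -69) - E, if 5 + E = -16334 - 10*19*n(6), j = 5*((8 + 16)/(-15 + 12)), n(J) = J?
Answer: 698957/40 ≈ 17474.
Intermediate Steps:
j = -40 (j = 5*(24/(-3)) = 5*(24*(-1/3)) = 5*(-8) = -40)
F(y, b) = -203/40 (F(y, b) = 203/(-40) = 203*(-1/40) = -203/40)
E = -17479 (E = -5 + (-16334 - 10*19*6) = -5 + (-16334 - 190*6) = -5 + (-16334 - 1*1140) = -5 + (-16334 - 1140) = -5 - 17474 = -17479)
F(131, -69) - E = -203/40 - 1*(-17479) = -203/40 + 17479 = 698957/40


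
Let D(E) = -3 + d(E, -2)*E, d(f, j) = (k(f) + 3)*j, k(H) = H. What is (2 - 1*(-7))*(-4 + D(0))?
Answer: -63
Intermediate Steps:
d(f, j) = j*(3 + f) (d(f, j) = (f + 3)*j = (3 + f)*j = j*(3 + f))
D(E) = -3 + E*(-6 - 2*E) (D(E) = -3 + (-2*(3 + E))*E = -3 + (-6 - 2*E)*E = -3 + E*(-6 - 2*E))
(2 - 1*(-7))*(-4 + D(0)) = (2 - 1*(-7))*(-4 + (-3 - 2*0*(3 + 0))) = (2 + 7)*(-4 + (-3 - 2*0*3)) = 9*(-4 + (-3 + 0)) = 9*(-4 - 3) = 9*(-7) = -63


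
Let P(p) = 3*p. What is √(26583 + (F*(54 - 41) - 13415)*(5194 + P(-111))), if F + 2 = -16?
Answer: 7*I*√1353494 ≈ 8143.8*I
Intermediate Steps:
F = -18 (F = -2 - 16 = -18)
√(26583 + (F*(54 - 41) - 13415)*(5194 + P(-111))) = √(26583 + (-18*(54 - 41) - 13415)*(5194 + 3*(-111))) = √(26583 + (-18*13 - 13415)*(5194 - 333)) = √(26583 + (-234 - 13415)*4861) = √(26583 - 13649*4861) = √(26583 - 66347789) = √(-66321206) = 7*I*√1353494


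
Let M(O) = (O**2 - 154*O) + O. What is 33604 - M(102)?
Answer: 38806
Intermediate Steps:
M(O) = O**2 - 153*O
33604 - M(102) = 33604 - 102*(-153 + 102) = 33604 - 102*(-51) = 33604 - 1*(-5202) = 33604 + 5202 = 38806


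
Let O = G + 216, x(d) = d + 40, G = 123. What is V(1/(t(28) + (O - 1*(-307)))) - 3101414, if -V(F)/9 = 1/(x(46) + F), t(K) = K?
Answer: -179773468576/57965 ≈ -3.1014e+6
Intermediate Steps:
x(d) = 40 + d
O = 339 (O = 123 + 216 = 339)
V(F) = -9/(86 + F) (V(F) = -9/((40 + 46) + F) = -9/(86 + F))
V(1/(t(28) + (O - 1*(-307)))) - 3101414 = -9/(86 + 1/(28 + (339 - 1*(-307)))) - 3101414 = -9/(86 + 1/(28 + (339 + 307))) - 3101414 = -9/(86 + 1/(28 + 646)) - 3101414 = -9/(86 + 1/674) - 3101414 = -9/57965/674 - 3101414 = -9*674/57965 - 3101414 = -6066/57965 - 3101414 = -179773468576/57965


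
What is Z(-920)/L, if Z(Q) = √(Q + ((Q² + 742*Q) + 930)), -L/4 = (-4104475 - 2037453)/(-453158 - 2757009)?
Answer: -3210167*√163770/24567712 ≈ -52.879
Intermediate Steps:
L = -24567712/3210167 (L = -4*(-4104475 - 2037453)/(-453158 - 2757009) = -(-24567712)/(-3210167) = -(-24567712)*(-1)/3210167 = -4*6141928/3210167 = -24567712/3210167 ≈ -7.6531)
Z(Q) = √(930 + Q² + 743*Q) (Z(Q) = √(Q + (930 + Q² + 742*Q)) = √(930 + Q² + 743*Q))
Z(-920)/L = √(930 + (-920)² + 743*(-920))/(-24567712/3210167) = √(930 + 846400 - 683560)*(-3210167/24567712) = √163770*(-3210167/24567712) = -3210167*√163770/24567712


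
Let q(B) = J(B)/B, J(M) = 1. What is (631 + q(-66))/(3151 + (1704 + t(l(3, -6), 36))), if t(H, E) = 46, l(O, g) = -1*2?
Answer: 41645/323466 ≈ 0.12875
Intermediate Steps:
l(O, g) = -2
q(B) = 1/B
(631 + q(-66))/(3151 + (1704 + t(l(3, -6), 36))) = (631 + 1/(-66))/(3151 + (1704 + 46)) = (631 - 1/66)/(3151 + 1750) = (41645/66)/4901 = (41645/66)*(1/4901) = 41645/323466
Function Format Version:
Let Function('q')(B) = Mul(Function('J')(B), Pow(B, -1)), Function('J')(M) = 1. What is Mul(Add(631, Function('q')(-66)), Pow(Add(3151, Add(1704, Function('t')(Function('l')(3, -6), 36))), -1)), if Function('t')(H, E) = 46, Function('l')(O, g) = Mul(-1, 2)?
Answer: Rational(41645, 323466) ≈ 0.12875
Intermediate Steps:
Function('l')(O, g) = -2
Function('q')(B) = Pow(B, -1) (Function('q')(B) = Mul(1, Pow(B, -1)) = Pow(B, -1))
Mul(Add(631, Function('q')(-66)), Pow(Add(3151, Add(1704, Function('t')(Function('l')(3, -6), 36))), -1)) = Mul(Add(631, Pow(-66, -1)), Pow(Add(3151, Add(1704, 46)), -1)) = Mul(Add(631, Rational(-1, 66)), Pow(Add(3151, 1750), -1)) = Mul(Rational(41645, 66), Pow(4901, -1)) = Mul(Rational(41645, 66), Rational(1, 4901)) = Rational(41645, 323466)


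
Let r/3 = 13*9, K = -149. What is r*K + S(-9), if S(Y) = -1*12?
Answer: -52311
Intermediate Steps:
S(Y) = -12
r = 351 (r = 3*(13*9) = 3*117 = 351)
r*K + S(-9) = 351*(-149) - 12 = -52299 - 12 = -52311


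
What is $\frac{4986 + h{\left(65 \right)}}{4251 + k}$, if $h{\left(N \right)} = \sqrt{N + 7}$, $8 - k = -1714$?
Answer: $\frac{1662}{1991} + \frac{2 \sqrt{2}}{1991} \approx 0.83618$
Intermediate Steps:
$k = 1722$ ($k = 8 - -1714 = 8 + 1714 = 1722$)
$h{\left(N \right)} = \sqrt{7 + N}$
$\frac{4986 + h{\left(65 \right)}}{4251 + k} = \frac{4986 + \sqrt{7 + 65}}{4251 + 1722} = \frac{4986 + \sqrt{72}}{5973} = \left(4986 + 6 \sqrt{2}\right) \frac{1}{5973} = \frac{1662}{1991} + \frac{2 \sqrt{2}}{1991}$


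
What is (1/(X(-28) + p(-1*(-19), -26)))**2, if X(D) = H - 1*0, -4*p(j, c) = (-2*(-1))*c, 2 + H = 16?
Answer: 1/729 ≈ 0.0013717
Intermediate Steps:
H = 14 (H = -2 + 16 = 14)
p(j, c) = -c/2 (p(j, c) = -(-2*(-1))*c/4 = -c/2)
X(D) = 14 (X(D) = 14 - 1*0 = 14 + 0 = 14)
(1/(X(-28) + p(-1*(-19), -26)))**2 = (1/(14 - 1/2*(-26)))**2 = (1/(14 + 13))**2 = (1/27)**2 = 1/729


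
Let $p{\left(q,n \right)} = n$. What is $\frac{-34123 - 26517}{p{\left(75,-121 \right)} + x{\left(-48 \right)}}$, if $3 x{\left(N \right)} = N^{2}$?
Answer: $- \frac{60640}{647} \approx -93.725$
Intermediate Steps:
$x{\left(N \right)} = \frac{N^{2}}{3}$
$\frac{-34123 - 26517}{p{\left(75,-121 \right)} + x{\left(-48 \right)}} = \frac{-34123 - 26517}{-121 + \frac{\left(-48\right)^{2}}{3}} = - \frac{60640}{-121 + \frac{1}{3} \cdot 2304} = - \frac{60640}{-121 + 768} = - \frac{60640}{647}$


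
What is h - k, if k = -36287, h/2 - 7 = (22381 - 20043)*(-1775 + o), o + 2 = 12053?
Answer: 48086877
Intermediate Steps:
o = 12051 (o = -2 + 12053 = 12051)
h = 48050590 (h = 14 + 2*((22381 - 20043)*(-1775 + 12051)) = 14 + 2*(2338*10276) = 14 + 2*24025288 = 14 + 48050576 = 48050590)
h - k = 48050590 - 1*(-36287) = 48050590 + 36287 = 48086877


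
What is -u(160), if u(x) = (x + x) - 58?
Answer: -262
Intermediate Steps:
u(x) = -58 + 2*x (u(x) = 2*x - 58 = -58 + 2*x)
-u(160) = -(-58 + 2*160) = -(-58 + 320) = -1*262 = -262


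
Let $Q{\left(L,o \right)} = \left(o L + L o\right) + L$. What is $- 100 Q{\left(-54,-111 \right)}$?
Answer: $-1193400$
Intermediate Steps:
$Q{\left(L,o \right)} = L + 2 L o$ ($Q{\left(L,o \right)} = \left(L o + L o\right) + L = 2 L o + L = L + 2 L o$)
$- 100 Q{\left(-54,-111 \right)} = - 100 \left(- 54 \left(1 + 2 \left(-111\right)\right)\right) = - 100 \left(- 54 \left(1 - 222\right)\right) = - 100 \left(\left(-54\right) \left(-221\right)\right) = \left(-100\right) 11934 = -1193400$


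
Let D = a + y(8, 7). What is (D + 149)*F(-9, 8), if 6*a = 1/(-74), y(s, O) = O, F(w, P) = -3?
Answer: -69263/148 ≈ -467.99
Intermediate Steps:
a = -1/444 (a = (1/(-74))/6 = (1*(-1/74))/6 = (1/6)*(-1/74) = -1/444 ≈ -0.0022523)
D = 3107/444 (D = -1/444 + 7 = 3107/444 ≈ 6.9977)
(D + 149)*F(-9, 8) = (3107/444 + 149)*(-3) = (69263/444)*(-3) = -69263/148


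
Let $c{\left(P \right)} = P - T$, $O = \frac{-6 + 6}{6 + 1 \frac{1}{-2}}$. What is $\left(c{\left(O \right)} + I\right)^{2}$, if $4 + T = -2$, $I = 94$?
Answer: $10000$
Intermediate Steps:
$T = -6$ ($T = -4 - 2 = -6$)
$O = 0$ ($O = \frac{0}{6 + 1 \left(- \frac{1}{2}\right)} = \frac{0}{6 - \frac{1}{2}} = \frac{0}{\frac{11}{2}} = 0 \cdot \frac{2}{11} = 0$)
$c{\left(P \right)} = 6 + P$ ($c{\left(P \right)} = P - -6 = P + 6 = 6 + P$)
$\left(c{\left(O \right)} + I\right)^{2} = \left(\left(6 + 0\right) + 94\right)^{2} = \left(6 + 94\right)^{2} = 100^{2} = 10000$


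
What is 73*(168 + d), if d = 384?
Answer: 40296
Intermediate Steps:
73*(168 + d) = 73*(168 + 384) = 73*552 = 40296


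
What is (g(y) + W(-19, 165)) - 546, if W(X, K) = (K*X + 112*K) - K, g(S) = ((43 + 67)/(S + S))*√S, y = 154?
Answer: 14634 + 5*√154/14 ≈ 14638.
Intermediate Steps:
g(S) = 55/√S (g(S) = (110/((2*S)))*√S = (110*(1/(2*S)))*√S = (55/S)*√S = 55/√S)
W(X, K) = 111*K + K*X (W(X, K) = (112*K + K*X) - K = 111*K + K*X)
(g(y) + W(-19, 165)) - 546 = (55/√154 + 165*(111 - 19)) - 546 = (55*(√154/154) + 165*92) - 546 = (5*√154/14 + 15180) - 546 = (15180 + 5*√154/14) - 546 = 14634 + 5*√154/14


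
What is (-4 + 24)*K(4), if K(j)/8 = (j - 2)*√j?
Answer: 640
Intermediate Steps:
K(j) = 8*√j*(-2 + j) (K(j) = 8*((j - 2)*√j) = 8*((-2 + j)*√j) = 8*(√j*(-2 + j)) = 8*√j*(-2 + j))
(-4 + 24)*K(4) = (-4 + 24)*(8*√4*(-2 + 4)) = 20*(8*2*2) = 20*32 = 640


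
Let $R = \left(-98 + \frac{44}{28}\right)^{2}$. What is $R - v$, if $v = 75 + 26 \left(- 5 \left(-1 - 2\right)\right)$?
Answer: $\frac{432840}{49} \approx 8833.5$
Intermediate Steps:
$v = 465$ ($v = 75 + 26 \left(\left(-5\right) \left(-3\right)\right) = 75 + 26 \cdot 15 = 75 + 390 = 465$)
$R = \frac{455625}{49}$ ($R = \left(-98 + 44 \cdot \frac{1}{28}\right)^{2} = \left(-98 + \frac{11}{7}\right)^{2} = \left(- \frac{675}{7}\right)^{2} = \frac{455625}{49} \approx 9298.5$)
$R - v = \frac{455625}{49} - 465 = \frac{432840}{49}$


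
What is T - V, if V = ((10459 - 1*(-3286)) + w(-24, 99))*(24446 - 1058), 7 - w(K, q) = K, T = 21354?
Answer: -322171734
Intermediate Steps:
w(K, q) = 7 - K
V = 322193088 (V = ((10459 - 1*(-3286)) + (7 - 1*(-24)))*(24446 - 1058) = ((10459 + 3286) + (7 + 24))*23388 = (13745 + 31)*23388 = 13776*23388 = 322193088)
T - V = 21354 - 1*322193088 = 21354 - 322193088 = -322171734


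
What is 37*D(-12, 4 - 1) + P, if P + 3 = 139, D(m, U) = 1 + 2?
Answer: 247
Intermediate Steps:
D(m, U) = 3
P = 136 (P = -3 + 139 = 136)
37*D(-12, 4 - 1) + P = 37*3 + 136 = 111 + 136 = 247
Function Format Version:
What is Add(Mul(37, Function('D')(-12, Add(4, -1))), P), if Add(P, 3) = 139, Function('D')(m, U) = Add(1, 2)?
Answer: 247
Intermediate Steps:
Function('D')(m, U) = 3
P = 136 (P = Add(-3, 139) = 136)
Add(Mul(37, Function('D')(-12, Add(4, -1))), P) = Add(Mul(37, 3), 136) = Add(111, 136) = 247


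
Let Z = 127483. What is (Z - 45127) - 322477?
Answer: -240121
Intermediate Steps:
(Z - 45127) - 322477 = (127483 - 45127) - 322477 = 82356 - 322477 = -240121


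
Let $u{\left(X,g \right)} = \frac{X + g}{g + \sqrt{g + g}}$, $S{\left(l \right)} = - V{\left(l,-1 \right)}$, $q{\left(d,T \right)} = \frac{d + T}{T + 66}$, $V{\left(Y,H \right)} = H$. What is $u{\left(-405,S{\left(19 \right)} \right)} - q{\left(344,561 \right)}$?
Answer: $\frac{252403}{627} - 404 \sqrt{2} \approx -168.79$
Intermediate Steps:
$q{\left(d,T \right)} = \frac{T + d}{66 + T}$
$S{\left(l \right)} = 1$ ($S{\left(l \right)} = \left(-1\right) \left(-1\right) = 1$)
$u{\left(X,g \right)} = \frac{X + g}{g + \sqrt{2} \sqrt{g}}$ ($u{\left(X,g \right)} = \frac{X + g}{g + \sqrt{2 g}} = \frac{X + g}{g + \sqrt{2} \sqrt{g}}$)
$u{\left(-405,S{\left(19 \right)} \right)} - q{\left(344,561 \right)} = \frac{-405 + 1}{1 + \sqrt{2} \sqrt{1}} - \frac{561 + 344}{66 + 561} = \frac{1}{1 + \sqrt{2} \cdot 1} \left(-404\right) - \frac{1}{627} \cdot 905 = \frac{1}{1 + \sqrt{2}} \left(-404\right) - \frac{1}{627} \cdot 905 = - \frac{404}{1 + \sqrt{2}} - \frac{905}{627} = - \frac{905}{627} - \frac{404}{1 + \sqrt{2}}$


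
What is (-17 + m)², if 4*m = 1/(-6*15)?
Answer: 37466641/129600 ≈ 289.09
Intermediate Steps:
m = -1/360 (m = 1/(4*((-6*15))) = (¼)/(-90) = (¼)*(-1/90) = -1/360 ≈ -0.0027778)
(-17 + m)² = (-17 - 1/360)² = (-6121/360)² = 37466641/129600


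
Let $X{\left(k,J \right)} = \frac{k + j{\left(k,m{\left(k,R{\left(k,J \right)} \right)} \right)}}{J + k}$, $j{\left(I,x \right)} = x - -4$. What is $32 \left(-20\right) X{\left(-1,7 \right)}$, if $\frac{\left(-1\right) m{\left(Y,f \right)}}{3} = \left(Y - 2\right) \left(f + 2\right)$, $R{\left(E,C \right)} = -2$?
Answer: $-320$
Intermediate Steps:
$m{\left(Y,f \right)} = - 3 \left(-2 + Y\right) \left(2 + f\right)$ ($m{\left(Y,f \right)} = - 3 \left(Y - 2\right) \left(f + 2\right) = - 3 \left(-2 + Y\right) \left(2 + f\right)$)
$j{\left(I,x \right)} = 4 + x$ ($j{\left(I,x \right)} = x + 4 = 4 + x$)
$X{\left(k,J \right)} = \frac{4 + k}{J + k}$ ($X{\left(k,J \right)} = \frac{k + \left(4 + \left(12 - 6 k + 6 \left(-2\right) - 3 k \left(-2\right)\right)\right)}{J + k} = \frac{k + \left(4 + \left(12 - 6 k - 12 + 6 k\right)\right)}{J + k} = \frac{k + \left(4 + 0\right)}{J + k} = \frac{k + 4}{J + k} = \frac{4 + k}{J + k}$)
$32 \left(-20\right) X{\left(-1,7 \right)} = 32 \left(-20\right) \frac{4 - 1}{7 - 1} = - 640 \cdot \frac{1}{6} \cdot 3 = \left(-640\right) \frac{1}{2} = -320$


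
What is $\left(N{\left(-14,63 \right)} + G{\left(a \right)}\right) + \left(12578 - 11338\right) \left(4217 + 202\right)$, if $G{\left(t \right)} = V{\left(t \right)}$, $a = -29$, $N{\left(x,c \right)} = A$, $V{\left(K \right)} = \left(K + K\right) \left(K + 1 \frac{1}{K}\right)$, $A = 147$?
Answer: $5481391$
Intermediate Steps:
$V{\left(K \right)} = 2 K \left(K + \frac{1}{K}\right)$
$N{\left(x,c \right)} = 147$
$G{\left(t \right)} = 2 + 2 t^{2}$
$\left(N{\left(-14,63 \right)} + G{\left(a \right)}\right) + \left(12578 - 11338\right) \left(4217 + 202\right) = \left(147 + \left(2 + 2 \left(-29\right)^{2}\right)\right) + \left(12578 - 11338\right) \left(4217 + 202\right) = \left(147 + \left(2 + 2 \cdot 841\right)\right) + 1240 \cdot 4419 = \left(147 + \left(2 + 1682\right)\right) + 5479560 = \left(147 + 1684\right) + 5479560 = 1831 + 5479560 = 5481391$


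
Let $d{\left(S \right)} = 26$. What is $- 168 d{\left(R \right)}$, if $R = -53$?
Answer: $-4368$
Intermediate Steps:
$- 168 d{\left(R \right)} = \left(-168\right) 26 = -4368$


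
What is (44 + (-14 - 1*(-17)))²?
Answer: 2209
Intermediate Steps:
(44 + (-14 - 1*(-17)))² = (44 + (-14 + 17))² = (44 + 3)² = 47² = 2209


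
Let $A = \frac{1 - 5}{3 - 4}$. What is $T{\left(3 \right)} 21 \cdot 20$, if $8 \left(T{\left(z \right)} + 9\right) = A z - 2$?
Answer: $-3255$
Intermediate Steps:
$A = 4$ ($A = - \frac{4}{-1} = \left(-4\right) \left(-1\right) = 4$)
$T{\left(z \right)} = - \frac{37}{4} + \frac{z}{2}$ ($T{\left(z \right)} = -9 + \frac{4 z - 2}{8} = -9 + \frac{-2 + 4 z}{8} = -9 + \left(- \frac{1}{4} + \frac{z}{2}\right) = - \frac{37}{4} + \frac{z}{2}$)
$T{\left(3 \right)} 21 \cdot 20 = \left(- \frac{37}{4} + \frac{1}{2} \cdot 3\right) 21 \cdot 20 = \left(- \frac{37}{4} + \frac{3}{2}\right) 21 \cdot 20 = \left(- \frac{31}{4}\right) 21 \cdot 20 = \left(- \frac{651}{4}\right) 20 = -3255$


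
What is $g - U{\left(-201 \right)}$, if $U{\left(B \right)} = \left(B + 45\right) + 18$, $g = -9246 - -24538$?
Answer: $15430$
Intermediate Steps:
$g = 15292$ ($g = -9246 + 24538 = 15292$)
$U{\left(B \right)} = 63 + B$ ($U{\left(B \right)} = \left(45 + B\right) + 18 = 63 + B$)
$g - U{\left(-201 \right)} = 15292 - \left(63 - 201\right) = 15292 - -138 = 15292 + 138 = 15430$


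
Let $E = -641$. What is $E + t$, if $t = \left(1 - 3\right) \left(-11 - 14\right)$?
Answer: $-591$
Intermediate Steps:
$t = 50$ ($t = \left(-2\right) \left(-25\right) = 50$)
$E + t = -641 + 50 = -591$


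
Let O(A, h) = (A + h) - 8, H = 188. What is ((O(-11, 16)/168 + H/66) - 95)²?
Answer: 29011968241/3415104 ≈ 8495.2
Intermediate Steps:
O(A, h) = -8 + A + h
((O(-11, 16)/168 + H/66) - 95)² = (((-8 - 11 + 16)/168 + 188/66) - 95)² = ((-3*1/168 + 188*(1/66)) - 95)² = ((-1/56 + 94/33) - 95)² = (5231/1848 - 95)² = (-170329/1848)² = 29011968241/3415104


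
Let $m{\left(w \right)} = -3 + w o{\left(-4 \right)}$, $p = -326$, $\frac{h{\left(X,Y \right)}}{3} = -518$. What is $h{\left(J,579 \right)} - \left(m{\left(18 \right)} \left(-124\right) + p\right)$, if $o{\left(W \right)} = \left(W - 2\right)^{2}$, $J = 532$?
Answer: $78752$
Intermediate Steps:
$h{\left(X,Y \right)} = -1554$ ($h{\left(X,Y \right)} = 3 \left(-518\right) = -1554$)
$o{\left(W \right)} = \left(-2 + W\right)^{2}$
$m{\left(w \right)} = -3 + 36 w$ ($m{\left(w \right)} = -3 + w \left(-2 - 4\right)^{2} = -3 + w \left(-6\right)^{2} = -3 + w 36 = -3 + 36 w$)
$h{\left(J,579 \right)} - \left(m{\left(18 \right)} \left(-124\right) + p\right) = -1554 - \left(\left(-3 + 36 \cdot 18\right) \left(-124\right) - 326\right) = -1554 - \left(\left(-3 + 648\right) \left(-124\right) - 326\right) = -1554 - \left(645 \left(-124\right) - 326\right) = -1554 - \left(-79980 - 326\right) = -1554 - -80306 = -1554 + 80306 = 78752$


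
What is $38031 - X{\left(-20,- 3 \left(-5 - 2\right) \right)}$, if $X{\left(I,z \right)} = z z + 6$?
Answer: $37584$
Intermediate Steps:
$X{\left(I,z \right)} = 6 + z^{2}$ ($X{\left(I,z \right)} = z^{2} + 6 = 6 + z^{2}$)
$38031 - X{\left(-20,- 3 \left(-5 - 2\right) \right)} = 38031 - \left(6 + \left(- 3 \left(-5 - 2\right)\right)^{2}\right) = 38031 - \left(6 + \left(\left(-3\right) \left(-7\right)\right)^{2}\right) = 38031 - \left(6 + 21^{2}\right) = 38031 - \left(6 + 441\right) = 38031 - 447 = 37584$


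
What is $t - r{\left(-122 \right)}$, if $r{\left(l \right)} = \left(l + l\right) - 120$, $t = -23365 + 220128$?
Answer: $197127$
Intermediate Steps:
$t = 196763$
$r{\left(l \right)} = -120 + 2 l$ ($r{\left(l \right)} = 2 l - 120 = -120 + 2 l$)
$t - r{\left(-122 \right)} = 196763 - \left(-120 + 2 \left(-122\right)\right) = 196763 - \left(-120 - 244\right) = 196763 - -364 = 196763 + 364 = 197127$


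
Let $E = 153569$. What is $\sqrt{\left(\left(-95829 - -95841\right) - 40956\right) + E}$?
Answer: $5 \sqrt{4505} \approx 335.6$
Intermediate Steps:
$\sqrt{\left(\left(-95829 - -95841\right) - 40956\right) + E} = \sqrt{\left(\left(-95829 - -95841\right) - 40956\right) + 153569} = \sqrt{\left(\left(-95829 + 95841\right) - 40956\right) + 153569} = \sqrt{\left(12 - 40956\right) + 153569} = \sqrt{-40944 + 153569} = \sqrt{112625} = 5 \sqrt{4505}$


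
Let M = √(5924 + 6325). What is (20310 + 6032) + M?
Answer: 26342 + 3*√1361 ≈ 26453.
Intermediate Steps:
M = 3*√1361 (M = √12249 = 3*√1361 ≈ 110.68)
(20310 + 6032) + M = (20310 + 6032) + 3*√1361 = 26342 + 3*√1361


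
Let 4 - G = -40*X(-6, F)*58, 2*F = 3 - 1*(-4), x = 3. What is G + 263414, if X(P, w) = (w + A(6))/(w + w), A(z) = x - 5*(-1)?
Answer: 1870606/7 ≈ 2.6723e+5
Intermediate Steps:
A(z) = 8 (A(z) = 3 - 5*(-1) = 3 + 5 = 8)
F = 7/2 (F = (3 - 1*(-4))/2 = (3 + 4)/2 = (½)*7 = 7/2 ≈ 3.5000)
X(P, w) = (8 + w)/(2*w) (X(P, w) = (w + 8)/(w + w) = (8 + w)/((2*w)) = (8 + w)*(1/(2*w)) = (8 + w)/(2*w))
G = 26708/7 (G = 4 - (-20*(8 + 7/2)/7/2)*58 = 4 - (-20*2*23/(7*2))*58 = 4 - (-40*23/14)*58 = 4 - (-460)*58/7 = 4 - 1*(-26680/7) = 4 + 26680/7 = 26708/7 ≈ 3815.4)
G + 263414 = 26708/7 + 263414 = 1870606/7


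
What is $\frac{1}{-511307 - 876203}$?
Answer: $- \frac{1}{1387510} \approx -7.2072 \cdot 10^{-7}$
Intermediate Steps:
$\frac{1}{-511307 - 876203} = \frac{1}{-1387510} = - \frac{1}{1387510}$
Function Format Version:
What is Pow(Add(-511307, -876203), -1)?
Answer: Rational(-1, 1387510) ≈ -7.2072e-7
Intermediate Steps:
Pow(Add(-511307, -876203), -1) = Pow(-1387510, -1) = Rational(-1, 1387510)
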